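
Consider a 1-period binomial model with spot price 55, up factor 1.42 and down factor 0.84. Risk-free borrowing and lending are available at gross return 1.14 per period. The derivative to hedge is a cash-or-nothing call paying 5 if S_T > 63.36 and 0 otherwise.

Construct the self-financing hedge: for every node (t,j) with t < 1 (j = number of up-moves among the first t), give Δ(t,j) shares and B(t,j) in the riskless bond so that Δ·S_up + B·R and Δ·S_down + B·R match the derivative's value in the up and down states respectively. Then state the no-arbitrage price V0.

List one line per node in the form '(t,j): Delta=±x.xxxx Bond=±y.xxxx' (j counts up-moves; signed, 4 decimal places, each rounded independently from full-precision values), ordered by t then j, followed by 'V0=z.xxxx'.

(0,0): Delta=0.1567 Bond=-6.3521
V0=2.2686

Risk-neutral probability p* = (R−d)/(u−d) = (1.14−0.84)/(1.42−0.84) = 0.5172.
Payoff layer (t=1): V(1,0)=0.0000, V(1,1)=5.0000
(0,0): S=55.0000. Δ = (V_up−V_dn)/(S_up−S_dn) = (5.0000−0.0000)/(78.1000−46.2000) = 0.1567. V = [p*·5.0000 + (1−p*)·0.0000]/1.14 = 2.2686. B = V − Δ·S = -6.3521.
Check: Δ(0,0)·S0 + B(0,0) = 2.2686 = V0.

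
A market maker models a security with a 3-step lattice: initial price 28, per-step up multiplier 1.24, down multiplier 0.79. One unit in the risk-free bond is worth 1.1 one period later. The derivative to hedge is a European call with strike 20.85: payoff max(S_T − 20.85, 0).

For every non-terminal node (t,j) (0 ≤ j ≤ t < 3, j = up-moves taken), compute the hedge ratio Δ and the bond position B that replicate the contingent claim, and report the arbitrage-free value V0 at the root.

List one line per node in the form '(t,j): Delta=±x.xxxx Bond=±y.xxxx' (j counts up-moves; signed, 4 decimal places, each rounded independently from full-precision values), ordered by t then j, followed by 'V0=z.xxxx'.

Risk-neutral probability p* = (R−d)/(u−d) = (1.1−0.79)/(1.24−0.79) = 0.6889.
Payoff layer (t=3): V(3,0)=0.0000, V(3,1)=0.8188, V(3,2)=13.1617, V(3,3)=32.5355
(2,0): S=17.4748. Δ = (V_up−V_dn)/(S_up−S_dn) = (0.8188−0.0000)/(21.6688−13.8051) = 0.1041. V = [p*·0.8188 + (1−p*)·0.0000]/1.1 = 0.5128. B = V − Δ·S = -1.3067.
(2,1): S=27.4288. Δ = (V_up−V_dn)/(S_up−S_dn) = (13.1617−0.8188)/(34.0117−21.6688) = 1.0000. V = [p*·13.1617 + (1−p*)·0.8188]/1.1 = 8.4743. B = V − Δ·S = -18.9545.
(2,2): S=43.0528. Δ = (V_up−V_dn)/(S_up−S_dn) = (32.5355−13.1617)/(53.3855−34.0117) = 1.0000. V = [p*·32.5355 + (1−p*)·13.1617]/1.1 = 24.0983. B = V − Δ·S = -18.9545.
(1,0): S=22.1200. Δ = (V_up−V_dn)/(S_up−S_dn) = (8.4743−0.5128)/(27.4288−17.4748) = 0.7998. V = [p*·8.4743 + (1−p*)·0.5128]/1.1 = 5.4521. B = V − Δ·S = -12.2401.
(1,1): S=34.7200. Δ = (V_up−V_dn)/(S_up−S_dn) = (24.0983−8.4743)/(43.0528−27.4288) = 1.0000. V = [p*·24.0983 + (1−p*)·8.4743]/1.1 = 17.4886. B = V − Δ·S = -17.2314.
(0,0): S=28.0000. Δ = (V_up−V_dn)/(S_up−S_dn) = (17.4886−5.4521)/(34.7200−22.1200) = 0.9553. V = [p*·17.4886 + (1−p*)·5.4521]/1.1 = 12.4945. B = V − Δ·S = -14.2532.
Check: Δ(0,0)·S0 + B(0,0) = 12.4945 = V0.

(0,0): Delta=0.9553 Bond=-14.2532
(1,0): Delta=0.7998 Bond=-12.2401
(1,1): Delta=1.0000 Bond=-17.2314
(2,0): Delta=0.1041 Bond=-1.3067
(2,1): Delta=1.0000 Bond=-18.9545
(2,2): Delta=1.0000 Bond=-18.9545
V0=12.4945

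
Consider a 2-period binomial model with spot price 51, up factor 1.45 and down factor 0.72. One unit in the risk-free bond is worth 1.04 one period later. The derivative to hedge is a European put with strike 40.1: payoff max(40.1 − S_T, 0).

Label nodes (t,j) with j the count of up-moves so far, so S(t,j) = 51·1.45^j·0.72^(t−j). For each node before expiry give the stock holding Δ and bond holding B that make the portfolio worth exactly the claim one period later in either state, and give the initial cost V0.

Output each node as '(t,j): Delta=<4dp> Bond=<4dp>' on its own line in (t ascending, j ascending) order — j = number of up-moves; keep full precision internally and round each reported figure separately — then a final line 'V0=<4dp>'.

(0,0): Delta=-0.1982 Bond=14.0910
(1,0): Delta=-0.5097 Bond=26.0924
(1,1): Delta=0.0000 Bond=0.0000
V0=3.9843

Since d<R<u, set p* = (R−d)/(u−d) = 0.4384; price each node as the discounted p*-expectation of its children.
Terminal values V(2,·): V(2,0)=13.6616, V(2,1)=0.0000, V(2,2)=0.0000
  t=1,j=0: stock 36.7200 → up 53.2440 (V=0.0000), down 26.4384 (V=13.6616). Price 7.3778; hedge Δ=-0.5097, bond B=26.0924.
  t=1,j=1: stock 73.9500 → up 107.2275 (V=0.0000), down 53.2440 (V=0.0000). Price 0.0000; hedge Δ=0.0000, bond B=0.0000.
  t=0,j=0: stock 51.0000 → up 73.9500 (V=0.0000), down 36.7200 (V=7.3778). Price 3.9843; hedge Δ=-0.1982, bond B=14.0910.
The time-0 hedge costs 3.9843, which is the no-arbitrage price.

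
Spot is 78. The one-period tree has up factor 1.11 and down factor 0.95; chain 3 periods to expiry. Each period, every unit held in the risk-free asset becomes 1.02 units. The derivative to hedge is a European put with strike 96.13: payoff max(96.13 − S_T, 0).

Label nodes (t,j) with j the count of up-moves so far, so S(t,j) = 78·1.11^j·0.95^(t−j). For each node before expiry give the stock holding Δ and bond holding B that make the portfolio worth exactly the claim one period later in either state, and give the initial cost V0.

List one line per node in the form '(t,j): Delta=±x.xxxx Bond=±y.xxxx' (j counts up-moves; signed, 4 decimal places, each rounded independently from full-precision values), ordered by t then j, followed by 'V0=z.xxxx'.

Under the risk-neutral measure, an up-move has probability p* = (R−d)/(u−d) = 0.4375 and values discount at R = 1.02.
Payoff layer (t=3): V(3,0)=29.2548, V(3,1)=17.9915, V(3,2)=4.8314, V(3,3)=0.0000
  t=2,j=0: stock 70.3950 → up 78.1385 (V=17.9915), down 66.8752 (V=29.2548). Price 23.8501; hedge Δ=-1.0000, bond B=94.2451.
  t=2,j=1: stock 82.2510 → up 91.2986 (V=4.8314), down 78.1385 (V=17.9915). Price 11.9941; hedge Δ=-1.0000, bond B=94.2451.
  t=2,j=2: stock 96.1038 → up 106.6752 (V=0.0000), down 91.2986 (V=4.8314). Price 2.6644; hedge Δ=-0.3142, bond B=32.8606.
  t=1,j=0: stock 74.1000 → up 82.2510 (V=11.9941), down 70.3950 (V=23.8501). Price 18.2972; hedge Δ=-1.0000, bond B=92.3972.
  t=1,j=1: stock 86.5800 → up 96.1038 (V=2.6644), down 82.2510 (V=11.9941). Price 7.7572; hedge Δ=-0.6735, bond B=66.0680.
  t=0,j=0: stock 78.0000 → up 86.5800 (V=7.7572), down 74.1000 (V=18.2972). Price 13.4176; hedge Δ=-0.8445, bond B=79.2923.
Each (Δ,B) replicates both successor values, so the strategy is self-financing and V0 is arbitrage-free.

(0,0): Delta=-0.8445 Bond=79.2923
(1,0): Delta=-1.0000 Bond=92.3972
(1,1): Delta=-0.6735 Bond=66.0680
(2,0): Delta=-1.0000 Bond=94.2451
(2,1): Delta=-1.0000 Bond=94.2451
(2,2): Delta=-0.3142 Bond=32.8606
V0=13.4176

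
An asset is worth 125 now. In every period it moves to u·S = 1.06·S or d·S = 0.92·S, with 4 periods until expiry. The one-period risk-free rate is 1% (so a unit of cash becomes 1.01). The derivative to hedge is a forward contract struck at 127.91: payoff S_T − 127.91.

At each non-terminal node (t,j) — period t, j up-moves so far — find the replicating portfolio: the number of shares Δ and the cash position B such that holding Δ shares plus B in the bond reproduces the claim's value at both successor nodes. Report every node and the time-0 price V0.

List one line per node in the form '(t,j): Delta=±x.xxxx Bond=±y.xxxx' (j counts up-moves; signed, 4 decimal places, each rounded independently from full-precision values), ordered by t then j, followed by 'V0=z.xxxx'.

(0,0): Delta=1.0000 Bond=-122.9190
(1,0): Delta=1.0000 Bond=-124.1482
(1,1): Delta=1.0000 Bond=-124.1482
(2,0): Delta=1.0000 Bond=-125.3897
(2,1): Delta=1.0000 Bond=-125.3897
(2,2): Delta=1.0000 Bond=-125.3897
(3,0): Delta=1.0000 Bond=-126.6436
(3,1): Delta=1.0000 Bond=-126.6436
(3,2): Delta=1.0000 Bond=-126.6436
(3,3): Delta=1.0000 Bond=-126.6436
V0=2.0810

Since d<R<u, set p* = (R−d)/(u−d) = 0.6429; price each node as the discounted p*-expectation of its children.
Payoff layer (t=4): V(4,0)=-38.3609, V(4,1)=-24.7338, V(4,2)=-9.0331, V(4,3)=9.0568, V(4,4)=29.8996
(3,0): S=97.3360. Δ = (V_up−V_dn)/(S_up−S_dn) = (-24.7338−-38.3609)/(103.1762−89.5491) = 1.0000. V = [p*·-24.7338 + (1−p*)·-38.3609]/1.01 = -29.3076. B = V − Δ·S = -126.6436.
(3,1): S=112.1480. Δ = (V_up−V_dn)/(S_up−S_dn) = (-9.0331−-24.7338)/(118.8769−103.1762) = 1.0000. V = [p*·-9.0331 + (1−p*)·-24.7338]/1.01 = -14.4956. B = V − Δ·S = -126.6436.
(3,2): S=129.2140. Δ = (V_up−V_dn)/(S_up−S_dn) = (9.0568−-9.0331)/(136.9668−118.8769) = 1.0000. V = [p*·9.0568 + (1−p*)·-9.0331]/1.01 = 2.5704. B = V − Δ·S = -126.6436.
(3,3): S=148.8770. Δ = (V_up−V_dn)/(S_up−S_dn) = (29.8996−9.0568)/(157.8096−136.9668) = 1.0000. V = [p*·29.8996 + (1−p*)·9.0568]/1.01 = 22.2334. B = V − Δ·S = -126.6436.
(2,0): S=105.8000. Δ = (V_up−V_dn)/(S_up−S_dn) = (-14.4956−-29.3076)/(112.1480−97.3360) = 1.0000. V = [p*·-14.4956 + (1−p*)·-29.3076]/1.01 = -19.5897. B = V − Δ·S = -125.3897.
(2,1): S=121.9000. Δ = (V_up−V_dn)/(S_up−S_dn) = (2.5704−-14.4956)/(129.2140−112.1480) = 1.0000. V = [p*·2.5704 + (1−p*)·-14.4956]/1.01 = -3.4897. B = V − Δ·S = -125.3897.
(2,2): S=140.4500. Δ = (V_up−V_dn)/(S_up−S_dn) = (22.2334−2.5704)/(148.8770−129.2140) = 1.0000. V = [p*·22.2334 + (1−p*)·2.5704]/1.01 = 15.0603. B = V − Δ·S = -125.3897.
(1,0): S=115.0000. Δ = (V_up−V_dn)/(S_up−S_dn) = (-3.4897−-19.5897)/(121.9000−105.8000) = 1.0000. V = [p*·-3.4897 + (1−p*)·-19.5897]/1.01 = -9.1482. B = V − Δ·S = -124.1482.
(1,1): S=132.5000. Δ = (V_up−V_dn)/(S_up−S_dn) = (15.0603−-3.4897)/(140.4500−121.9000) = 1.0000. V = [p*·15.0603 + (1−p*)·-3.4897]/1.01 = 8.3518. B = V − Δ·S = -124.1482.
(0,0): S=125.0000. Δ = (V_up−V_dn)/(S_up−S_dn) = (8.3518−-9.1482)/(132.5000−115.0000) = 1.0000. V = [p*·8.3518 + (1−p*)·-9.1482]/1.01 = 2.0810. B = V − Δ·S = -122.9190.
Check: Δ(0,0)·S0 + B(0,0) = 2.0810 = V0.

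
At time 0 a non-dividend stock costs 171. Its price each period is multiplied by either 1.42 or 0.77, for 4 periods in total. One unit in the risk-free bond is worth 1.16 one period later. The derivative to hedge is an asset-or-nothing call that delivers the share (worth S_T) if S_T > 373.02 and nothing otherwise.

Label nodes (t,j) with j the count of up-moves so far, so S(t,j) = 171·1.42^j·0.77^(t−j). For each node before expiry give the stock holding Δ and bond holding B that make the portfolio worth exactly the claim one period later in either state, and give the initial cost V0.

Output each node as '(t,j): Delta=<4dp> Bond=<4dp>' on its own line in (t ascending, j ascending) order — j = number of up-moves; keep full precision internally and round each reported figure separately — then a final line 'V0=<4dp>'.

No-arbitrage ⇒ martingale measure with p* = (R−d)/(u−d) = 0.6000.
Terminal payoffs: V(4,0)=0.0000, V(4,1)=0.0000, V(4,2)=0.0000, V(4,3)=377.0091, V(4,4)=695.2636
Node (3,0) S=78.0671: V=(p*·0.0000+(1−p*)·0.0000)/1.16=0.0000; Δ=(0.0000−0.0000)/(110.8553−60.1117)=0.0000; B=V−Δ·S=0.0000
Node (3,1) S=143.9680: V=(p*·0.0000+(1−p*)·0.0000)/1.16=0.0000; Δ=(0.0000−0.0000)/(204.4345−110.8553)=0.0000; B=V−Δ·S=0.0000
Node (3,2) S=265.4994: V=(p*·377.0091+(1−p*)·0.0000)/1.16=195.0047; Δ=(377.0091−0.0000)/(377.0091−204.4345)=2.1846; B=V−Δ·S=-385.0093
Node (3,3) S=489.6222: V=(p*·695.2636+(1−p*)·377.0091)/1.16=489.6222; Δ=(695.2636−377.0091)/(695.2636−377.0091)=1.0000; B=V−Δ·S=0.0000
Node (2,0) S=101.3859: V=(p*·0.0000+(1−p*)·0.0000)/1.16=0.0000; Δ=(0.0000−0.0000)/(143.9680−78.0671)=0.0000; B=V−Δ·S=0.0000
Node (2,1) S=186.9714: V=(p*·195.0047+(1−p*)·0.0000)/1.16=100.8645; Δ=(195.0047−0.0000)/(265.4994−143.9680)=1.6046; B=V−Δ·S=-199.1428
Node (2,2) S=344.8044: V=(p*·489.6222+(1−p*)·195.0047)/1.16=320.4959; Δ=(489.6222−195.0047)/(489.6222−265.4994)=1.3145; B=V−Δ·S=-132.7618
Node (1,0) S=131.6700: V=(p*·100.8645+(1−p*)·0.0000)/1.16=52.1713; Δ=(100.8645−0.0000)/(186.9714−101.3859)=1.1785; B=V−Δ·S=-103.0049
Node (1,1) S=242.8200: V=(p*·320.4959+(1−p*)·100.8645)/1.16=200.5546; Δ=(320.4959−100.8645)/(344.8044−186.9714)=1.3915; B=V−Δ·S=-137.3398
Node (0,0) S=171.0000: V=(p*·200.5546+(1−p*)·52.1713)/1.16=121.7252; Δ=(200.5546−52.1713)/(242.8200−131.6700)=1.3350; B=V−Δ·S=-106.5568
Each (Δ,B) replicates both successor values, so the strategy is self-financing and V0 is arbitrage-free.

(0,0): Delta=1.3350 Bond=-106.5568
(1,0): Delta=1.1785 Bond=-103.0049
(1,1): Delta=1.3915 Bond=-137.3398
(2,0): Delta=0.0000 Bond=0.0000
(2,1): Delta=1.6046 Bond=-199.1428
(2,2): Delta=1.3145 Bond=-132.7618
(3,0): Delta=0.0000 Bond=0.0000
(3,1): Delta=0.0000 Bond=0.0000
(3,2): Delta=2.1846 Bond=-385.0093
(3,3): Delta=1.0000 Bond=0.0000
V0=121.7252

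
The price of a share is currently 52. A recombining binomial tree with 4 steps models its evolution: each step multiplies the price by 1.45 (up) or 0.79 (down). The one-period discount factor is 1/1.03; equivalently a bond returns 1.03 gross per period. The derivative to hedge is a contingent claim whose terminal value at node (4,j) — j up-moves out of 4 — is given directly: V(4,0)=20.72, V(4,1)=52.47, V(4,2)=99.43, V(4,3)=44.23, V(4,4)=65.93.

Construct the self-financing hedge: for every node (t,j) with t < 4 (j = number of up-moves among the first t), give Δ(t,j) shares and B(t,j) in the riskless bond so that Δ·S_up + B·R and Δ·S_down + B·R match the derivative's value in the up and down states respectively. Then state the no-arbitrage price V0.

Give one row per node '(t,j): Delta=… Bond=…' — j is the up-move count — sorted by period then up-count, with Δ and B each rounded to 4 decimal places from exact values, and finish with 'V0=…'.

The replicating-portfolio and risk-neutral prices coincide; use p* = (1.03−0.79)/(1.45−0.79) = 0.3636 for the latter.
Terminal values V(4,·): V(4,0)=20.7200, V(4,1)=52.4700, V(4,2)=99.4300, V(4,3)=44.2300, V(4,4)=65.9300
(3,0): S=25.6380. Δ = (V_up−V_dn)/(S_up−S_dn) = (52.4700−20.7200)/(37.1751−20.2540) = 1.8764. V = [p*·52.4700 + (1−p*)·20.7200]/1.03 = 31.3257. B = V − Δ·S = -16.7804.
(3,1): S=47.0571. Δ = (V_up−V_dn)/(S_up−S_dn) = (99.4300−52.4700)/(68.2329−37.1751) = 1.5120. V = [p*·99.4300 + (1−p*)·52.4700]/1.03 = 67.5207. B = V − Δ·S = -3.6308.
(3,2): S=86.3707. Δ = (V_up−V_dn)/(S_up−S_dn) = (44.2300−99.4300)/(125.2375−68.2329) = -0.9683. V = [p*·44.2300 + (1−p*)·99.4300]/1.03 = 77.0459. B = V − Δ·S = 160.6823.
(3,3): S=158.5285. Δ = (V_up−V_dn)/(S_up−S_dn) = (65.9300−44.2300)/(229.8663−125.2375) = 0.2074. V = [p*·65.9300 + (1−p*)·44.2300]/1.03 = 50.6028. B = V − Δ·S = 17.7240.
(2,0): S=32.4532. Δ = (V_up−V_dn)/(S_up−S_dn) = (67.5207−31.3257)/(47.0571−25.6380) = 1.6898. V = [p*·67.5207 + (1−p*)·31.3257]/1.03 = 43.1918. B = V − Δ·S = -11.6492.
(2,1): S=59.5660. Δ = (V_up−V_dn)/(S_up−S_dn) = (77.0459−67.5207)/(86.3707−47.0571) = 0.2423. V = [p*·77.0459 + (1−p*)·67.5207]/1.03 = 68.9169. B = V − Δ·S = 54.4849.
(2,2): S=109.3300. Δ = (V_up−V_dn)/(S_up−S_dn) = (50.6028−77.0459)/(158.5285−86.3707) = -0.3665. V = [p*·50.6028 + (1−p*)·77.0459]/1.03 = 65.4662. B = V − Δ·S = 105.5315.
(1,0): S=41.0800. Δ = (V_up−V_dn)/(S_up−S_dn) = (68.9169−43.1918)/(59.5660−32.4532) = 0.9488. V = [p*·68.9169 + (1−p*)·43.1918]/1.03 = 51.0159. B = V − Δ·S = 12.0384.
(1,1): S=75.4000. Δ = (V_up−V_dn)/(S_up−S_dn) = (65.4662−68.9169)/(109.3300−59.5660) = -0.0693. V = [p*·65.4662 + (1−p*)·68.9169]/1.03 = 65.6914. B = V − Δ·S = 70.9197.
(0,0): S=52.0000. Δ = (V_up−V_dn)/(S_up−S_dn) = (65.6914−51.0159)/(75.4000−41.0800) = 0.4276. V = [p*·65.6914 + (1−p*)·51.0159]/1.03 = 54.7111. B = V − Δ·S = 32.4755.
Root portfolio cost Δ·52+B reproduces V0=54.7111.

(0,0): Delta=0.4276 Bond=32.4755
(1,0): Delta=0.9488 Bond=12.0384
(1,1): Delta=-0.0693 Bond=70.9197
(2,0): Delta=1.6898 Bond=-11.6492
(2,1): Delta=0.2423 Bond=54.4849
(2,2): Delta=-0.3665 Bond=105.5315
(3,0): Delta=1.8764 Bond=-16.7804
(3,1): Delta=1.5120 Bond=-3.6308
(3,2): Delta=-0.9683 Bond=160.6823
(3,3): Delta=0.2074 Bond=17.7240
V0=54.7111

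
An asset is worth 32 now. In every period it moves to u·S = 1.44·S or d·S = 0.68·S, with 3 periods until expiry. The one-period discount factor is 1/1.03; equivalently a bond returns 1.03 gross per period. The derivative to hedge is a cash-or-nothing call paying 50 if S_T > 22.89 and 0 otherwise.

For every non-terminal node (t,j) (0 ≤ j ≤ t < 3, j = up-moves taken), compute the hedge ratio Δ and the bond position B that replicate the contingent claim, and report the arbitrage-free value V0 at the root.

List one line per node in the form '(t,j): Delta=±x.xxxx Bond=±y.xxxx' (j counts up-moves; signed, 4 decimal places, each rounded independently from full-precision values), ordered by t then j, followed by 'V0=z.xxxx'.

(0,0): Delta=0.9629 Bond=-10.6383
(1,0): Delta=1.3518 Bond=-19.4198
(1,1): Delta=0.7478 Bond=-1.0444
(2,0): Delta=0.0000 Bond=0.0000
(2,1): Delta=2.0996 Bond=-43.4338
(2,2): Delta=0.0000 Bond=48.5437
V0=20.1749

Since d<R<u, set p* = (R−d)/(u−d) = 0.4605; price each node as the discounted p*-expectation of its children.
Terminal values V(3,·): V(3,0)=0.0000, V(3,1)=0.0000, V(3,2)=50.0000, V(3,3)=50.0000
  t=2,j=0: stock 14.7968 → up 21.3074 (V=0.0000), down 10.0618 (V=0.0000). Price 0.0000; hedge Δ=0.0000, bond B=0.0000.
  t=2,j=1: stock 31.3344 → up 45.1215 (V=50.0000), down 21.3074 (V=0.0000). Price 22.3556; hedge Δ=2.0996, bond B=-43.4338.
  t=2,j=2: stock 66.3552 → up 95.5515 (V=50.0000), down 45.1215 (V=50.0000). Price 48.5437; hedge Δ=0.0000, bond B=48.5437.
  t=1,j=0: stock 21.7600 → up 31.3344 (V=22.3556), down 14.7968 (V=0.0000). Price 9.9955; hedge Δ=1.3518, bond B=-19.4198.
  t=1,j=1: stock 46.0800 → up 66.3552 (V=48.5437), down 31.3344 (V=22.3556). Price 33.4135; hedge Δ=0.7478, bond B=-1.0444.
  t=0,j=0: stock 32.0000 → up 46.0800 (V=33.4135), down 21.7600 (V=9.9955). Price 20.1749; hedge Δ=0.9629, bond B=-10.6383.
Each (Δ,B) replicates both successor values, so the strategy is self-financing and V0 is arbitrage-free.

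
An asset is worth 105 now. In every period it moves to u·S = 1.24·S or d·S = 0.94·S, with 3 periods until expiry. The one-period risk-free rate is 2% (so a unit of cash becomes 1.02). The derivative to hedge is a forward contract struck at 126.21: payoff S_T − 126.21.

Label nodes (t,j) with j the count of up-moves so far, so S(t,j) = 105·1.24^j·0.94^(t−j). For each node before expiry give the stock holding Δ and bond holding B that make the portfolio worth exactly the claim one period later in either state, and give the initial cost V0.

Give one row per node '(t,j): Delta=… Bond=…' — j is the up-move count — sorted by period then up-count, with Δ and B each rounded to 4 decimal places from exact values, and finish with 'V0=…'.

No-arbitrage ⇒ martingale measure with p* = (R−d)/(u−d) = 0.2667.
At expiry t=3: V(3,0)=-38.9987, V(3,1)=-11.1653, V(3,2)=25.5511, V(3,3)=73.9855
  t=2,j=0: stock 92.7780 → up 115.0447 (V=-11.1653), down 87.2113 (V=-38.9987). Price -30.9573; hedge Δ=1.0000, bond B=-123.7353.
  t=2,j=1: stock 122.3880 → up 151.7611 (V=25.5511), down 115.0447 (V=-11.1653). Price -1.3473; hedge Δ=1.0000, bond B=-123.7353.
  t=2,j=2: stock 161.4480 → up 200.1955 (V=73.9855), down 151.7611 (V=25.5511). Price 37.7127; hedge Δ=1.0000, bond B=-123.7353.
  t=1,j=0: stock 98.7000 → up 122.3880 (V=-1.3473), down 92.7780 (V=-30.9573). Price -22.6091; hedge Δ=1.0000, bond B=-121.3091.
  t=1,j=1: stock 130.2000 → up 161.4480 (V=37.7127), down 122.3880 (V=-1.3473). Price 8.8909; hedge Δ=1.0000, bond B=-121.3091.
  t=0,j=0: stock 105.0000 → up 130.2000 (V=8.8909), down 98.7000 (V=-22.6091). Price -13.9305; hedge Δ=1.0000, bond B=-118.9305.
Check: Δ(0,0)·S0 + B(0,0) = -13.9305 = V0.

(0,0): Delta=1.0000 Bond=-118.9305
(1,0): Delta=1.0000 Bond=-121.3091
(1,1): Delta=1.0000 Bond=-121.3091
(2,0): Delta=1.0000 Bond=-123.7353
(2,1): Delta=1.0000 Bond=-123.7353
(2,2): Delta=1.0000 Bond=-123.7353
V0=-13.9305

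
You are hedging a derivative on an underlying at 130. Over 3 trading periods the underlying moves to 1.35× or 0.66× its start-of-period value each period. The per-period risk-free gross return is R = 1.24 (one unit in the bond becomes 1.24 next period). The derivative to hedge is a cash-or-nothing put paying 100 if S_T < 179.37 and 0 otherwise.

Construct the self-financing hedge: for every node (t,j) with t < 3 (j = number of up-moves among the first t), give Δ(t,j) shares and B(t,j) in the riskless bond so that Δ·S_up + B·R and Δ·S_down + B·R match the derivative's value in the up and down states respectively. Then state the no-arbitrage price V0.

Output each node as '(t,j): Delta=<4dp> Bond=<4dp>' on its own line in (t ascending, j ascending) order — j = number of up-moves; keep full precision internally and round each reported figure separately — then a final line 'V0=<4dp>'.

(0,0): Delta=-0.5123 Bond=87.8964
(1,0): Delta=0.0000 Bond=65.0364
(1,1): Delta=-0.5598 Bond=117.3278
(2,0): Delta=0.0000 Bond=80.6452
(2,1): Delta=0.0000 Bond=80.6452
(2,2): Delta=-0.6117 Bond=157.7840
V0=21.2978

Risk-neutral probability p* = (R−d)/(u−d) = (1.24−0.66)/(1.35−0.66) = 0.8406.
At expiry t=3: V(3,0)=100.0000, V(3,1)=100.0000, V(3,2)=100.0000, V(3,3)=0.0000
(2,0): S=56.6280. Δ = (V_up−V_dn)/(S_up−S_dn) = (100.0000−100.0000)/(76.4478−37.3745) = 0.0000. V = [p*·100.0000 + (1−p*)·100.0000]/1.24 = 80.6452. B = V − Δ·S = 80.6452.
(2,1): S=115.8300. Δ = (V_up−V_dn)/(S_up−S_dn) = (100.0000−100.0000)/(156.3705−76.4478) = 0.0000. V = [p*·100.0000 + (1−p*)·100.0000]/1.24 = 80.6452. B = V − Δ·S = 80.6452.
(2,2): S=236.9250. Δ = (V_up−V_dn)/(S_up−S_dn) = (0.0000−100.0000)/(319.8488−156.3705) = -0.6117. V = [p*·0.0000 + (1−p*)·100.0000]/1.24 = 12.8565. B = V − Δ·S = 157.7840.
(1,0): S=85.8000. Δ = (V_up−V_dn)/(S_up−S_dn) = (80.6452−80.6452)/(115.8300−56.6280) = 0.0000. V = [p*·80.6452 + (1−p*)·80.6452]/1.24 = 65.0364. B = V − Δ·S = 65.0364.
(1,1): S=175.5000. Δ = (V_up−V_dn)/(S_up−S_dn) = (12.8565−80.6452)/(236.9250−115.8300) = -0.5598. V = [p*·12.8565 + (1−p*)·80.6452]/1.24 = 19.0834. B = V − Δ·S = 117.3278.
(0,0): S=130.0000. Δ = (V_up−V_dn)/(S_up−S_dn) = (19.0834−65.0364)/(175.5000−85.8000) = -0.5123. V = [p*·19.0834 + (1−p*)·65.0364]/1.24 = 21.2978. B = V − Δ·S = 87.8964.
Check: Δ(0,0)·S0 + B(0,0) = 21.2978 = V0.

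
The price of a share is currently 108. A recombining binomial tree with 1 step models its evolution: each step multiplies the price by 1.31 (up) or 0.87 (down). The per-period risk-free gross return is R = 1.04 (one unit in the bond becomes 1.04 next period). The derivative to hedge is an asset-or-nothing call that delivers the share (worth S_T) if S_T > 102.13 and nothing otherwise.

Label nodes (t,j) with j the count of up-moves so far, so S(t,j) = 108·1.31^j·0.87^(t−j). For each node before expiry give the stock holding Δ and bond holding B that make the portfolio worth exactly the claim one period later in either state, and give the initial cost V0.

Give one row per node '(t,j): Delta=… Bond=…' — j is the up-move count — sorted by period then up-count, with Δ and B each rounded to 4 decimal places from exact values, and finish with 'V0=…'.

No-arbitrage ⇒ martingale measure with p* = (R−d)/(u−d) = 0.3864.
At expiry t=1: V(1,0)=0.0000, V(1,1)=141.4800
Node (0,0) S=108.0000: V=(p*·141.4800+(1−p*)·0.0000)/1.04=52.5603; Δ=(141.4800−0.0000)/(141.4800−93.9600)=2.9773; B=V−Δ·S=-268.9851
Each (Δ,B) replicates both successor values, so the strategy is self-financing and V0 is arbitrage-free.

(0,0): Delta=2.9773 Bond=-268.9851
V0=52.5603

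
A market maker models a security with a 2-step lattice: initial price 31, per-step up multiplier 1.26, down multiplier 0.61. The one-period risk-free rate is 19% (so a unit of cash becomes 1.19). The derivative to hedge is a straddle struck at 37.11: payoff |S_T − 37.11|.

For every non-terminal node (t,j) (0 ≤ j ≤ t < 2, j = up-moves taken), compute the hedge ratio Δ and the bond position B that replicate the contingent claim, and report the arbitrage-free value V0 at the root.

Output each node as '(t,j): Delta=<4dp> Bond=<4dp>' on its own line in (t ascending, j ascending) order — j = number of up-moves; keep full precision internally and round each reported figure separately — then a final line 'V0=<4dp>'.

(0,0): Delta=-0.0990 Bond=11.8887
(1,0): Delta=-1.0000 Bond=31.1849
(1,1): Delta=-0.0464 Bond=12.0914
V0=8.8187

Under the risk-neutral measure, an up-move has probability p* = (R−d)/(u−d) = 0.8923 and values discount at R = 1.19.
Terminal payoffs: V(2,0)=25.5749, V(2,1)=13.2834, V(2,2)=12.1056
(1,0): S=18.9100. Δ = (V_up−V_dn)/(S_up−S_dn) = (13.2834−25.5749)/(23.8266−11.5351) = -1.0000. V = [p*·13.2834 + (1−p*)·25.5749]/1.19 = 12.2749. B = V − Δ·S = 31.1849.
(1,1): S=39.0600. Δ = (V_up−V_dn)/(S_up−S_dn) = (12.1056−13.2834)/(49.2156−23.8266) = -0.0464. V = [p*·12.1056 + (1−p*)·13.2834]/1.19 = 10.2794. B = V − Δ·S = 12.0914.
(0,0): S=31.0000. Δ = (V_up−V_dn)/(S_up−S_dn) = (10.2794−12.2749)/(39.0600−18.9100) = -0.0990. V = [p*·10.2794 + (1−p*)·12.2749]/1.19 = 8.8187. B = V − Δ·S = 11.8887.
Check: Δ(0,0)·S0 + B(0,0) = 8.8187 = V0.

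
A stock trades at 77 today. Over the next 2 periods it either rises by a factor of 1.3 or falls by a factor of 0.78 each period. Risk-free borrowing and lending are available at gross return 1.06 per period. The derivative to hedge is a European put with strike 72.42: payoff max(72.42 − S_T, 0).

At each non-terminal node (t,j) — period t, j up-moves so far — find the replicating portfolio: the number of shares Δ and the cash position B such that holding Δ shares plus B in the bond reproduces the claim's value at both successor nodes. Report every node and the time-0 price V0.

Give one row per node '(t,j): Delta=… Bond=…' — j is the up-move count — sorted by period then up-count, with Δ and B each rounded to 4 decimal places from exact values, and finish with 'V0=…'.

(0,0): Delta=-0.2781 Bond=26.2616
(1,0): Delta=-0.8188 Bond=60.3142
(1,1): Delta=0.0000 Bond=0.0000
V0=4.8483

Risk-neutral probability p* = (R−d)/(u−d) = (1.06−0.78)/(1.3−0.78) = 0.5385.
At expiry t=2: V(2,0)=25.5732, V(2,1)=0.0000, V(2,2)=0.0000
Node (1,0) S=60.0600: V=(p*·0.0000+(1−p*)·25.5732)/1.06=11.1349; Δ=(0.0000−25.5732)/(78.0780−46.8468)=-0.8188; B=V−Δ·S=60.3142
Node (1,1) S=100.1000: V=(p*·0.0000+(1−p*)·0.0000)/1.06=0.0000; Δ=(0.0000−0.0000)/(130.1300−78.0780)=0.0000; B=V−Δ·S=0.0000
Node (0,0) S=77.0000: V=(p*·0.0000+(1−p*)·11.1349)/1.06=4.8483; Δ=(0.0000−11.1349)/(100.1000−60.0600)=-0.2781; B=V−Δ·S=26.2616
Root portfolio cost Δ·77+B reproduces V0=4.8483.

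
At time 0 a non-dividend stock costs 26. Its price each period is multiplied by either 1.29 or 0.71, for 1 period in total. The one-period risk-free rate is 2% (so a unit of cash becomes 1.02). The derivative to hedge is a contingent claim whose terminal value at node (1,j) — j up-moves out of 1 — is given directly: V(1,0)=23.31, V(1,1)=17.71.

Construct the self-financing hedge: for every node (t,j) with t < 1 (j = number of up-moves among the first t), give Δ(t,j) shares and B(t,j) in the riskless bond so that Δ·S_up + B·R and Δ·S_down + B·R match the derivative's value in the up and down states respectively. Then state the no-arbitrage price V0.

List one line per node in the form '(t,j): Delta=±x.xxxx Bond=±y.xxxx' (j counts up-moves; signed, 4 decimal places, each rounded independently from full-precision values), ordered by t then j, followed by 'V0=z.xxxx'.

(0,0): Delta=-0.3714 Bond=29.5737
V0=19.9185

Since d<R<u, set p* = (R−d)/(u−d) = 0.5345; price each node as the discounted p*-expectation of its children.
Terminal values V(1,·): V(1,0)=23.3100, V(1,1)=17.7100
(0,0): S=26.0000. Δ = (V_up−V_dn)/(S_up−S_dn) = (17.7100−23.3100)/(33.5400−18.4600) = -0.3714. V = [p*·17.7100 + (1−p*)·23.3100]/1.02 = 19.9185. B = V − Δ·S = 29.5737.
Self-financing check: at every node Δ·S+B equals the discounted successor values.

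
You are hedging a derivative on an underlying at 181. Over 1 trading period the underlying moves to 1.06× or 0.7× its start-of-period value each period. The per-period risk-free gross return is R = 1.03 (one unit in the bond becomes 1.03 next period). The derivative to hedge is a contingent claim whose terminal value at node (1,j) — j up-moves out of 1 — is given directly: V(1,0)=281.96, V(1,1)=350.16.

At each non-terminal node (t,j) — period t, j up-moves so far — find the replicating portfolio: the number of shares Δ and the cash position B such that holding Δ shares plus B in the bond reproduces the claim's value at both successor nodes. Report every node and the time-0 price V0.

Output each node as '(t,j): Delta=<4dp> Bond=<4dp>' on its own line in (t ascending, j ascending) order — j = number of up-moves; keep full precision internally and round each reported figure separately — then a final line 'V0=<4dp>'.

(0,0): Delta=1.0467 Bond=144.9989
V0=334.4434

Under the risk-neutral measure, an up-move has probability p* = (R−d)/(u−d) = 0.9167 and values discount at R = 1.03.
Terminal payoffs: V(1,0)=281.9600, V(1,1)=350.1600
  t=0,j=0: stock 181.0000 → up 191.8600 (V=350.1600), down 126.7000 (V=281.9600). Price 334.4434; hedge Δ=1.0467, bond B=144.9989.
Check: Δ(0,0)·S0 + B(0,0) = 334.4434 = V0.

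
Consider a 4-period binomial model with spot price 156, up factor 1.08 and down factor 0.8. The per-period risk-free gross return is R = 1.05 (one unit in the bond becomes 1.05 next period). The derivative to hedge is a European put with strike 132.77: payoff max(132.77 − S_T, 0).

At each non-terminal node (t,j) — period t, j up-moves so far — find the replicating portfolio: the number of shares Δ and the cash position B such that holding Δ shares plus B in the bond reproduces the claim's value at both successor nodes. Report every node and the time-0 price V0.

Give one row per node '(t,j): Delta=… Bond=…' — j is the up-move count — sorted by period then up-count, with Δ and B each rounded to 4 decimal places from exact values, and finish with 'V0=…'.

No-arbitrage ⇒ martingale measure with p* = (R−d)/(u−d) = 0.8929.
Payoff layer (t=4): V(4,0)=68.8724, V(4,1)=46.5082, V(4,2)=16.3166, V(4,3)=0.0000, V(4,4)=0.0000
  t=3,j=0: stock 79.8720 → up 86.2618 (V=46.5082), down 63.8976 (V=68.8724). Price 46.5756; hedge Δ=-1.0000, bond B=126.4476.
  t=3,j=1: stock 107.8272 → up 116.4534 (V=16.3166), down 86.2618 (V=46.5082). Price 18.6204; hedge Δ=-1.0000, bond B=126.4476.
  t=3,j=2: stock 145.5667 → up 157.2121 (V=0.0000), down 116.4534 (V=16.3166). Price 1.6650; hedge Δ=-0.4003, bond B=59.9386.
  t=3,j=3: stock 196.5151 → up 212.2363 (V=0.0000), down 157.2121 (V=0.0000). Price 0.0000; hedge Δ=0.0000, bond B=0.0000.
  t=2,j=0: stock 99.8400 → up 107.8272 (V=18.6204), down 79.8720 (V=46.5756). Price 20.5863; hedge Δ=-1.0000, bond B=120.4263.
  t=2,j=1: stock 134.7840 → up 145.5667 (V=1.6650), down 107.8272 (V=18.6204). Price 3.3158; hedge Δ=-0.4493, bond B=63.8710.
  t=2,j=2: stock 181.9584 → up 196.5151 (V=0.0000), down 145.5667 (V=1.6650). Price 0.1699; hedge Δ=-0.0327, bond B=6.1162.
  t=1,j=0: stock 124.8000 → up 134.7840 (V=3.3158), down 99.8400 (V=20.5863). Price 4.9202; hedge Δ=-0.4942, bond B=66.6005.
  t=1,j=1: stock 168.4800 → up 181.9584 (V=0.1699), down 134.7840 (V=3.3158). Price 0.4828; hedge Δ=-0.0667, bond B=11.7183.
  t=0,j=0: stock 156.0000 → up 168.4800 (V=0.4828), down 124.8000 (V=4.9202). Price 0.9126; hedge Δ=-0.1016, bond B=16.7605.
Check: Δ(0,0)·S0 + B(0,0) = 0.9126 = V0.

(0,0): Delta=-0.1016 Bond=16.7605
(1,0): Delta=-0.4942 Bond=66.6005
(1,1): Delta=-0.0667 Bond=11.7183
(2,0): Delta=-1.0000 Bond=120.4263
(2,1): Delta=-0.4493 Bond=63.8710
(2,2): Delta=-0.0327 Bond=6.1162
(3,0): Delta=-1.0000 Bond=126.4476
(3,1): Delta=-1.0000 Bond=126.4476
(3,2): Delta=-0.4003 Bond=59.9386
(3,3): Delta=0.0000 Bond=0.0000
V0=0.9126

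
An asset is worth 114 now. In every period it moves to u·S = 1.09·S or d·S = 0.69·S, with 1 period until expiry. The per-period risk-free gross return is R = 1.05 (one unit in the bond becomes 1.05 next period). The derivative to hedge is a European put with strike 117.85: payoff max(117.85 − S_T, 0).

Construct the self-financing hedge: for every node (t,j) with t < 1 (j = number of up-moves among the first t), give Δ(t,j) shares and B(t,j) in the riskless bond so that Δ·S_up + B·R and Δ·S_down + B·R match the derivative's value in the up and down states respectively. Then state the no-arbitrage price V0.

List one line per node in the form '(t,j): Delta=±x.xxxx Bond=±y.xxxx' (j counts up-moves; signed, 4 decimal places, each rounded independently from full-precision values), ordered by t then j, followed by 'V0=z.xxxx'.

No-arbitrage ⇒ martingale measure with p* = (R−d)/(u−d) = 0.9000.
Payoff layer (t=1): V(1,0)=39.1900, V(1,1)=0.0000
(0,0): S=114.0000. Δ = (V_up−V_dn)/(S_up−S_dn) = (0.0000−39.1900)/(124.2600−78.6600) = -0.8594. V = [p*·0.0000 + (1−p*)·39.1900]/1.05 = 3.7324. B = V − Δ·S = 101.7074.
The time-0 hedge costs 3.7324, which is the no-arbitrage price.

(0,0): Delta=-0.8594 Bond=101.7074
V0=3.7324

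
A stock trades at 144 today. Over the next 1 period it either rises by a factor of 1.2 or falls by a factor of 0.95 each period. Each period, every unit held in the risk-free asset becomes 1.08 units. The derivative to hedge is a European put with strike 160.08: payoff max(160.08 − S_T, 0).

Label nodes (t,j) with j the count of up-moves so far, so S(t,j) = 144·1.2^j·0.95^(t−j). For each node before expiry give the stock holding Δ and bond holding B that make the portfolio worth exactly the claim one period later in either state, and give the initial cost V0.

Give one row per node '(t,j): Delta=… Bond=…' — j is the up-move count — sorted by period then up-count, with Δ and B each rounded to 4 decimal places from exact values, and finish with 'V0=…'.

(0,0): Delta=-0.6467 Bond=103.4667
V0=10.3467

Under the risk-neutral measure, an up-move has probability p* = (R−d)/(u−d) = 0.5200 and values discount at R = 1.08.
At expiry t=1: V(1,0)=23.2800, V(1,1)=0.0000
  t=0,j=0: stock 144.0000 → up 172.8000 (V=0.0000), down 136.8000 (V=23.2800). Price 10.3467; hedge Δ=-0.6467, bond B=103.4667.
Self-financing check: at every node Δ·S+B equals the discounted successor values.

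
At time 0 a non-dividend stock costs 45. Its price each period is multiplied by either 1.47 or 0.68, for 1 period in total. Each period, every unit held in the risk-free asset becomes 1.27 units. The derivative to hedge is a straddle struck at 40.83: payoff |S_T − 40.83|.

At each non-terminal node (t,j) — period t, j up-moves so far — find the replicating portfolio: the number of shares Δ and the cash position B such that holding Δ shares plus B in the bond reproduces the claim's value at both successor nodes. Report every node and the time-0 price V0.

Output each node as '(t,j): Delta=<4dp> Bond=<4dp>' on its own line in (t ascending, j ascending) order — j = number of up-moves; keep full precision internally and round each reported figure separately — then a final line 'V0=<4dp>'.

No-arbitrage ⇒ martingale measure with p* = (R−d)/(u−d) = 0.7468.
Terminal values V(1,·): V(1,0)=10.2300, V(1,1)=25.3200
Node (0,0) S=45.0000: V=(p*·25.3200+(1−p*)·10.2300)/1.27=16.9289; Δ=(25.3200−10.2300)/(66.1500−30.6000)=0.4245; B=V−Δ·S=-2.1723
Each (Δ,B) replicates both successor values, so the strategy is self-financing and V0 is arbitrage-free.

(0,0): Delta=0.4245 Bond=-2.1723
V0=16.9289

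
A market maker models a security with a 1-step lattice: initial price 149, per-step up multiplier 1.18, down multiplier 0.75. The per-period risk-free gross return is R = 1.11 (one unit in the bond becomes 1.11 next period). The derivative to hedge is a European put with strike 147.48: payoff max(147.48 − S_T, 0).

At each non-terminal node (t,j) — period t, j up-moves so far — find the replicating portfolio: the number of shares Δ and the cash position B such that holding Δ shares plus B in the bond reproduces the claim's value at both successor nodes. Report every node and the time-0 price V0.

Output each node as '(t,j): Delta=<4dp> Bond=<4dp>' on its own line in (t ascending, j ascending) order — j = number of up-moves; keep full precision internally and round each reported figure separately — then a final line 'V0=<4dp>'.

(0,0): Delta=-0.5577 Bond=88.3331
V0=5.2401

Risk-neutral probability p* = (R−d)/(u−d) = (1.11−0.75)/(1.18−0.75) = 0.8372.
Payoff layer (t=1): V(1,0)=35.7300, V(1,1)=0.0000
(0,0): S=149.0000. Δ = (V_up−V_dn)/(S_up−S_dn) = (0.0000−35.7300)/(175.8200−111.7500) = -0.5577. V = [p*·0.0000 + (1−p*)·35.7300]/1.11 = 5.2401. B = V − Δ·S = 88.3331.
The time-0 hedge costs 5.2401, which is the no-arbitrage price.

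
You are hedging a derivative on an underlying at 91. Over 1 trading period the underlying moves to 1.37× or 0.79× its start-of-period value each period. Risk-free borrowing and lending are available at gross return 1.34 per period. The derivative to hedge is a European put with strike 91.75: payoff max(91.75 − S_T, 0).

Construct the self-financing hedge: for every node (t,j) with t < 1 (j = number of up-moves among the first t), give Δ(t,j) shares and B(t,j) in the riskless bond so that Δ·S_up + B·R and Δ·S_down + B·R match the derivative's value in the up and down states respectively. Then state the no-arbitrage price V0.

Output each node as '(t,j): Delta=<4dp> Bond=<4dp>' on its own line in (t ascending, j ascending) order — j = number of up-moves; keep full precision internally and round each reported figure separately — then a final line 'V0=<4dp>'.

Since d<R<u, set p* = (R−d)/(u−d) = 0.9483; price each node as the discounted p*-expectation of its children.
Payoff layer (t=1): V(1,0)=19.8600, V(1,1)=0.0000
(0,0): S=91.0000. Δ = (V_up−V_dn)/(S_up−S_dn) = (0.0000−19.8600)/(124.6700−71.8900) = -0.3763. V = [p*·0.0000 + (1−p*)·19.8600]/1.34 = 0.7666. B = V − Δ·S = 35.0080.
The time-0 hedge costs 0.7666, which is the no-arbitrage price.

(0,0): Delta=-0.3763 Bond=35.0080
V0=0.7666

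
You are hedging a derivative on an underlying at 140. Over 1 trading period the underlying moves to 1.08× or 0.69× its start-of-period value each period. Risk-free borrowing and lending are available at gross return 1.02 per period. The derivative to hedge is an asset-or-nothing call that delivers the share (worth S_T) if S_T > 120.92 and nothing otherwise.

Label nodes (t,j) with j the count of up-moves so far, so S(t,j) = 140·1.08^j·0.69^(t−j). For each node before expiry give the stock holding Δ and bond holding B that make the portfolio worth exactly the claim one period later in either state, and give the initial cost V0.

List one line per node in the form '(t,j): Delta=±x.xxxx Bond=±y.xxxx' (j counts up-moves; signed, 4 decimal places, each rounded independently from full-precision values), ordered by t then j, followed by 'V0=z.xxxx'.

Since d<R<u, set p* = (R−d)/(u−d) = 0.8462; price each node as the discounted p*-expectation of its children.
Payoff layer (t=1): V(1,0)=0.0000, V(1,1)=151.2000
  t=0,j=0: stock 140.0000 → up 151.2000 (V=151.2000), down 96.6000 (V=0.0000). Price 125.4299; hedge Δ=2.7692, bond B=-262.2624.
Root portfolio cost Δ·140+B reproduces V0=125.4299.

(0,0): Delta=2.7692 Bond=-262.2624
V0=125.4299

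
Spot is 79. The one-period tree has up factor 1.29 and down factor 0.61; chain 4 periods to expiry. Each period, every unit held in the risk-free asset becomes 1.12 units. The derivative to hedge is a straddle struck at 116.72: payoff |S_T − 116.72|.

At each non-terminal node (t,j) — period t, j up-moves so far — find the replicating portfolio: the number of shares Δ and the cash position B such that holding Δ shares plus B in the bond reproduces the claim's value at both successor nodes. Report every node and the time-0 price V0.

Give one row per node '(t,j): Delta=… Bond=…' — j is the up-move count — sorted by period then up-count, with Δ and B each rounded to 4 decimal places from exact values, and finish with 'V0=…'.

(0,0): Delta=0.1409 Bond=25.0901
(1,0): Delta=-1.0000 Bond=83.0790
(1,1): Delta=0.3207 Bond=9.7749
(2,0): Delta=-1.0000 Bond=93.0485
(2,1): Delta=-1.0000 Bond=93.0485
(2,2): Delta=0.5289 Bond=-16.4190
(3,0): Delta=-1.0000 Bond=104.2143
(3,1): Delta=-1.0000 Bond=104.2143
(3,2): Delta=-1.0000 Bond=104.2143
(3,3): Delta=0.7698 Bond=-59.2572
V0=36.2181

Since d<R<u, set p* = (R−d)/(u−d) = 0.7500; price each node as the discounted p*-expectation of its children.
Terminal values V(4,·): V(4,0)=105.7818, V(4,1)=93.5884, V(4,2)=67.8023, V(4,3)=13.2711, V(4,4)=102.0491
(3,0): S=17.9315. Δ = (V_up−V_dn)/(S_up−S_dn) = (93.5884−105.7818)/(23.1316−10.9382) = -1.0000. V = [p*·93.5884 + (1−p*)·105.7818]/1.12 = 86.2828. B = V − Δ·S = 104.2143.
(3,1): S=37.9207. Δ = (V_up−V_dn)/(S_up−S_dn) = (67.8023−93.5884)/(48.9177−23.1316) = -1.0000. V = [p*·67.8023 + (1−p*)·93.5884]/1.12 = 66.2936. B = V − Δ·S = 104.2143.
(3,2): S=80.1930. Δ = (V_up−V_dn)/(S_up−S_dn) = (13.2711−67.8023)/(103.4489−48.9177) = -1.0000. V = [p*·13.2711 + (1−p*)·67.8023]/1.12 = 24.0213. B = V − Δ·S = 104.2143.
(3,3): S=169.5884. Δ = (V_up−V_dn)/(S_up−S_dn) = (102.0491−13.2711)/(218.7691−103.4489) = 0.7698. V = [p*·102.0491 + (1−p*)·13.2711]/1.12 = 71.2987. B = V − Δ·S = -59.2572.
(2,0): S=29.3959. Δ = (V_up−V_dn)/(S_up−S_dn) = (66.2936−86.2828)/(37.9207−17.9315) = -1.0000. V = [p*·66.2936 + (1−p*)·86.2828]/1.12 = 63.6526. B = V − Δ·S = 93.0485.
(2,1): S=62.1651. Δ = (V_up−V_dn)/(S_up−S_dn) = (24.0213−66.2936)/(80.1930−37.9207) = -1.0000. V = [p*·24.0213 + (1−p*)·66.2936]/1.12 = 30.8834. B = V − Δ·S = 93.0485.
(2,2): S=131.4639. Δ = (V_up−V_dn)/(S_up−S_dn) = (71.2987−24.0213)/(169.5884−80.1930) = 0.5289. V = [p*·71.2987 + (1−p*)·24.0213]/1.12 = 53.1066. B = V − Δ·S = -16.4190.
(1,0): S=48.1900. Δ = (V_up−V_dn)/(S_up−S_dn) = (30.8834−63.6526)/(62.1651−29.3959) = -1.0000. V = [p*·30.8834 + (1−p*)·63.6526]/1.12 = 34.8890. B = V − Δ·S = 83.0790.
(1,1): S=101.9100. Δ = (V_up−V_dn)/(S_up−S_dn) = (53.1066−30.8834)/(131.4639−62.1651) = 0.3207. V = [p*·53.1066 + (1−p*)·30.8834]/1.12 = 42.4561. B = V − Δ·S = 9.7749.
(0,0): S=79.0000. Δ = (V_up−V_dn)/(S_up−S_dn) = (42.4561−34.8890)/(101.9100−48.1900) = 0.1409. V = [p*·42.4561 + (1−p*)·34.8890]/1.12 = 36.2181. B = V − Δ·S = 25.0901.
Each (Δ,B) replicates both successor values, so the strategy is self-financing and V0 is arbitrage-free.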